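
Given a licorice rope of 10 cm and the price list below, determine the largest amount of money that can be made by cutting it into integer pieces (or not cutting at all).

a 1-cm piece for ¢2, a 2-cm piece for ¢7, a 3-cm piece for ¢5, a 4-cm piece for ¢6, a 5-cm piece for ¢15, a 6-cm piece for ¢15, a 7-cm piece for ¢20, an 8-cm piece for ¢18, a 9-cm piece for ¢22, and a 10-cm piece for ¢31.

Let best[k] be the best obtainable value from length k. For each k, try every first piece i and keep the best of price[i] + best[k−i].
best[1] = 2
best[2] = max(2+2, 7+0) = 7
best[3] = max(2+7, 7+2, 5+0) = 9
best[4] = max(2+9, 7+7, 5+2, 6+0) = 14
best[5] = max(2+14, 7+9, 5+7, 6+2, 15+0) = 16
best[6] = max(2+16, 7+14, 5+9, 6+7, 15+2, 15+0) = 21
best[7] = max(2+21, 7+16, 5+14, …, 15+2, 20+0) = 23
best[8] = max(2+23, 7+21, 5+16, …, 20+2, 18+0) = 28
best[9] = max(2+28, 7+23, 5+21, …, 18+2, 22+0) = 30
best[10] = max(2+30, 7+28, 5+23, …, 22+2, 31+0) = 35
One optimal cutting: 2 + 2 + 2 + 2 + 2 → ¢7 + ¢7 + ¢7 + ¢7 + ¢7 = ¢35.

35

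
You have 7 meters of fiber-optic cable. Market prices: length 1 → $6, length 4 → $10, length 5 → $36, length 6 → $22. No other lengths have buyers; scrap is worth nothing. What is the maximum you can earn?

Let r[k] be the best obtainable value from length k. For each k, try every first piece i and keep the best of price[i] + r[k−i].
r[1] = 6
r[2] = 12  (first piece 1, then r[1]=6)
r[3] = 18  (first piece 1, then r[2]=12)
r[4] = max(6+18, 10+0) = 24
r[5] = max(6+24, 10+6, 36+0) = 36
r[6] = max(6+36, 10+12, 36+6, 22+0) = 42
r[7] = max(6+42, 10+18, 36+12, 22+6) = 48
One optimal cutting: 5 + 1 + 1 → $48.

48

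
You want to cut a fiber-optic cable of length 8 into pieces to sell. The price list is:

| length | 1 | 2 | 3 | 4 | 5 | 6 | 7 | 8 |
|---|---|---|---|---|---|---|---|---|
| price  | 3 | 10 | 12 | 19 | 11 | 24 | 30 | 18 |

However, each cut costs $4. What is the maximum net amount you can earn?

34

Consider every possible first cut. v[k] is the best of p[i]+v[k−i] over all sellable i≤k, charging 4 whenever i<k.
v[1] = 3
v[2] = 10
v[3] = 12
v[4] = 19
v[5] = 18  (first piece 1, then v[4]=19)
v[6] = 25  (first piece 2, then v[4]=19)
v[7] = 30
v[8] = 34  (first piece 4, then v[4]=19)
One optimal plan: pieces 4 + 4 (1 cut) → $38 − $4 = $34.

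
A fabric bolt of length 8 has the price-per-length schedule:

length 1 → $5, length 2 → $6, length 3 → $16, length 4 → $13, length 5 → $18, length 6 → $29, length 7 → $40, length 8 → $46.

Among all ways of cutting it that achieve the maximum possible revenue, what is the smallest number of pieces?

Build r[k] bottom-up: r[k] = max over allowed piece i of (p[i] + r[k−i]).
r[1] = 5
r[2] = 10  (first piece 1, then r[1]=5)
r[3] = 16
r[4] = 21  (first piece 1, then r[3]=16)
r[5] = 26  (first piece 1, then r[4]=21)
r[6] = 32  (first piece 3, then r[3]=16)
r[7] = 40
r[8] = 46
Maximum revenue is $46.
Now minimize piece count subject to staying optimal: for each k, pieces[k] = 1 + min over i with p[i]+r[k−i]=r[k] of pieces[k−i].
pieces[5] = 3
pieces[6] = 2
pieces[7] = 1
pieces[8] = 1

1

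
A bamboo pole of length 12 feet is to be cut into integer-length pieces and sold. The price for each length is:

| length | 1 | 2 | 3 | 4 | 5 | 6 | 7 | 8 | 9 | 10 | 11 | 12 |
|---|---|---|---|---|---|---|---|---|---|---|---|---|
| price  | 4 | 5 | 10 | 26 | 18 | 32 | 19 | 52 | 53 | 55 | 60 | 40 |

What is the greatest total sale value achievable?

Let v[k] be the best obtainable value from length k. For each k, try every first piece i and keep the best of price[i] + v[k−i].
v[1] = 4
v[2] = max(4+4, 5+0) = 8
v[3] = max(4+8, 5+4, 10+0) = 12
v[4] = max(4+12, 5+8, 10+4, 26+0) = 26
v[5] = max(4+26, 5+12, 10+8, 26+4, 18+0) = 30
v[6] = max(4+30, 5+26, 10+12, 26+8, 18+4, 32+0) = 34
v[7] = max(4+34, 5+30, 10+26, …, 32+4, 19+0) = 38
v[8] = max(4+38, 5+34, 10+30, …, 19+4, 52+0) = 52
v[9] = max(4+52, 5+38, 10+34, …, 52+4, 53+0) = 56
v[10] = max(4+56, 5+52, 10+38, …, 53+4, 55+0) = 60
v[11] = max(4+60, 5+56, 10+52, …, 55+4, 60+0) = 64
v[12] = max(4+64, 5+60, 10+56, …, 60+4, 40+0) = 78
One optimal cutting: 4 + 4 + 4 → $26 + $26 + $26 = $78.

78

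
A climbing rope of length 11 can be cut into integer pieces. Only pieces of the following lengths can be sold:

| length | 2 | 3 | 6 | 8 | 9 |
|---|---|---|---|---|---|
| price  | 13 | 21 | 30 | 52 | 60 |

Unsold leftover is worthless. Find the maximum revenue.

76

Let r[k] be the best obtainable value from length k. For each k, try every first piece i and keep the best of price[i] + r[k−i].
r[1] = 0
r[2] = 13
r[3] = 21
r[4] = 26  (first piece 2, then r[2]=13)
r[5] = 34  (first piece 2, then r[3]=21)
r[6] = 42  (first piece 3, then r[3]=21)
r[7] = 47  (first piece 2, then r[5]=34)
r[8] = 55  (first piece 2, then r[6]=42)
r[9] = 63  (first piece 3, then r[6]=42)
r[10] = 68  (first piece 2, then r[8]=55)
r[11] = 76  (first piece 2, then r[9]=63)
One optimal cutting: 3 + 3 + 3 + 2 → €76.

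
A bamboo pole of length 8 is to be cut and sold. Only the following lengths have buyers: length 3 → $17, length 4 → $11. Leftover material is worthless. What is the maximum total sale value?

Build f[k] bottom-up: f[k] = max over allowed piece i of (p[i] + f[k−i]).
f[1] = 0
f[2] = 0
f[3] = 17
f[4] = 17
f[5] = 17
f[6] = 34  (first piece 3, then f[3]=17)
f[7] = 34
f[8] = 34
One optimal cutting: pieces 3 + 3 with 2 feet of scrap → $34.

34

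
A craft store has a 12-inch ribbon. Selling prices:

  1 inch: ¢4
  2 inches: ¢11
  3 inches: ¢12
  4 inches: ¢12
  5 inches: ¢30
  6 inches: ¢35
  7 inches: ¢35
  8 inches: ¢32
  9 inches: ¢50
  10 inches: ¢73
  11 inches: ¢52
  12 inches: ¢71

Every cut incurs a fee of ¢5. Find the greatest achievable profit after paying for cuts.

Build v[k] bottom-up: v[k] = max over allowed piece i of (p[i] + v[k−i]) − 5 per cut.
v[1] = 4
v[2] = 11
v[3] = 12
v[4] = 17  (first piece 2, then v[2]=11)
v[5] = 30
v[6] = 35
v[7] = 36  (first piece 2, then v[5]=30)
v[8] = 41  (first piece 2, then v[6]=35)
v[9] = 50
v[10] = 73
v[11] = 72  (first piece 1, then v[10]=73)
v[12] = 79  (first piece 2, then v[10]=73)
One optimal plan: pieces 10 + 2 (1 cut) → ¢84 − ¢5 = ¢79.

79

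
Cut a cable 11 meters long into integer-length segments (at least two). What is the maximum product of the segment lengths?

54

Define f[k] = max over 1≤i<k of i · max(k−i, f[k−i]); the inner max lets the remainder stay uncut if that's better.
Small cases: f[2]=1, f[3]=2, f[4]=4.
f[5] = 2·max(3,2) = 2·3 = 6
f[6] = 3·max(3,2) = 3·3 = 9
f[7] = 2·max(5,6) = 2·6 = 12
f[8] = 2·max(6,9) = 2·9 = 18
f[9] = 3·max(6,9) = 3·9 = 27
f[10] = 2·max(8,18) = 2·18 = 36
f[11] = 2·max(9,27) = 2·27 = 54
One optimal split: 3 + 3 + 3 + 2; product 3·3·3·2 = 54.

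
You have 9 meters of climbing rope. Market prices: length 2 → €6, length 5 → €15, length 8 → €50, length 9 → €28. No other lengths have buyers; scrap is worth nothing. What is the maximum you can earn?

Build f[k] bottom-up: f[k] = max over allowed piece i of (p[i] + f[k−i]).
f[1] = 0
f[2] = 6
f[3] = 6
f[4] = 12  (first piece 2, then f[2]=6)
f[5] = max(6+6, 15+0) = 15
f[6] = max(6+12, 15+0) = 18
f[7] = max(6+15, 15+6) = 21
f[8] = max(6+18, 15+6, 50+0) = 50
f[9] = max(6+21, 15+12, 50+0, 28+0) = 50
One optimal cutting: pieces 8 with 1 meter of scrap → €50.

50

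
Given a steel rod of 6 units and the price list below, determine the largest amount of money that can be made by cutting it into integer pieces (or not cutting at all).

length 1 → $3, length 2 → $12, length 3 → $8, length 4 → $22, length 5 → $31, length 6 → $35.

36

Consider every possible first cut. best[k] is the best of p[i]+best[k−i] over all sellable i≤k.
best[1] = 3
best[2] = 12
best[3] = 15  (first piece 1, then best[2]=12)
best[4] = 24  (first piece 2, then best[2]=12)
best[5] = 31
best[6] = 36  (first piece 2, then best[4]=24)
One optimal cutting: 2 + 2 + 2 → $12 + $12 + $12 = $36.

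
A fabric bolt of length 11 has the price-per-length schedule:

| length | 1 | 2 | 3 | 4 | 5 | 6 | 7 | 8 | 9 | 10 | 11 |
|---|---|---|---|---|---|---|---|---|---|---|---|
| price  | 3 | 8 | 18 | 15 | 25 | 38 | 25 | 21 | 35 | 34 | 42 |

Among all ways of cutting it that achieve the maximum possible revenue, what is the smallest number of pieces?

Build r[k] bottom-up: r[k] = max over allowed piece i of (p[i] + r[k−i]).
r[1] = 3
r[2] = max(3+3, 8+0) = 8
r[3] = max(3+8, 8+3, 18+0) = 18
r[4] = max(3+18, 8+8, 18+3, 15+0) = 21
r[5] = max(3+21, 8+18, 18+8, 15+3, 25+0) = 26
r[6] = max(3+26, 8+21, 18+18, 15+8, 25+3, 38+0) = 38
r[7] = max(3+38, 8+26, 18+21, …, 38+3, 25+0) = 41
r[8] = max(3+41, 8+38, 18+26, …, 25+3, 21+0) = 46
r[9] = max(3+46, 8+41, 18+38, …, 21+3, 35+0) = 56
r[10] = max(3+56, 8+46, 18+41, …, 35+3, 34+0) = 59
r[11] = max(3+59, 8+56, 18+46, …, 34+3, 42+0) = 64
Maximum revenue is $64.
Now minimize piece count subject to staying optimal: for each k, pieces[k] = 1 + min over i with p[i]+r[k−i]=r[k] of pieces[k−i].
pieces[8] = 2
pieces[9] = 2
pieces[10] = 3
pieces[11] = 3

3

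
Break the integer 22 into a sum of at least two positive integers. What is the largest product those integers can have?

2916

Let f[k] be the best product for length k (with at least one cut). For each first piece i, the rest contributes max(k−i, f[k−i]).
f[2] = 1×max(1,0) = 1×1 = 1
f[3] = 1×max(2,1) = 1×2 = 2
f[4] = 2×max(2,1) = 2×2 = 4
f[5] = 2×max(3,2) = 2×3 = 6
f[6] = 3×max(3,2) = 3×3 = 9
f[7] = 2×max(5,6) = 2×6 = 12
f[8] = 2×max(6,9) = 2×9 = 18
f[9] = 3×max(6,9) = 3×9 = 27
f[10] = 2×max(8,18) = 2×18 = 36
f[11] = 2×max(9,27) = 2×27 = 54
f[12] = 3×max(9,27) = 3×27 = 81
f[13] = 2×max(11,54) = 2×54 = 108
f[14] = 2×max(12,81) = 2×81 = 162
f[15] = 3×max(12,81) = 3×81 = 243
f[16] = 2×max(14,162) = 2×162 = 324
f[17] = 2×max(15,243) = 2×243 = 486
f[18] = 3×max(15,243) = 3×243 = 729
f[19] = 2×max(17,486) = 2×486 = 972
f[20] = 2×max(18,729) = 2×729 = 1458
f[21] = 3×max(18,729) = 3×729 = 2187
f[22] = 2×max(20,1458) = 2×1458 = 2916
One optimal split: 3 + 3 + 3 + 3 + 3 + 3 + 2 + 2; product 3×3×3×3×3×3×2×2 = 2916.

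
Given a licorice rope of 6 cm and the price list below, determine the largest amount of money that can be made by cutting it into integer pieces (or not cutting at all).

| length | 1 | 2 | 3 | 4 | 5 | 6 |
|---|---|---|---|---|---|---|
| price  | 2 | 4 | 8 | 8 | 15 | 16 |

Consider every possible first cut. v[k] is the best of p[i]+v[k−i] over all sellable i≤k.
v[1] = 2
v[2] = 4  (first piece 1, then v[1]=2)
v[3] = 8
v[4] = 10  (first piece 1, then v[3]=8)
v[5] = 15
v[6] = 17  (first piece 1, then v[5]=15)
One optimal cutting: 5 + 1 → ¢15 + ¢2 = ¢17.

17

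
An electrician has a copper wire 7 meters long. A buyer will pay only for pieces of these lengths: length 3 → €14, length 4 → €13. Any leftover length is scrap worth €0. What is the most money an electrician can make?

Let best[k] be the best obtainable value from length k. For each k, try every first piece i and keep the best of price[i] + best[k−i].
best[1] = 0
best[2] = 0
best[3] = 14
best[4] = 14
best[5] = 14
best[6] = 28  (first piece 3, then best[3]=14)
best[7] = 28
One optimal cutting: pieces 3 + 3 with 1 meter of scrap → €28.

28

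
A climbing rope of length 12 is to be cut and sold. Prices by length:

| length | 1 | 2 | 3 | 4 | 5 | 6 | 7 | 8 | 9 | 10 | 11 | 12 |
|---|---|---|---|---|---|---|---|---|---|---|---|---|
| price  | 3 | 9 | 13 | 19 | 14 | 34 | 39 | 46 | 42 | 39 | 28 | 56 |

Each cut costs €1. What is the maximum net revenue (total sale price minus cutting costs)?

Let net[k] be the best obtainable value from length k. For each k, try every first piece i and keep the best of price[i] + net[k−i] minus the 1 cut fee when i<k.
net[1] = 3
net[2] = 9
net[3] = 13
net[4] = 19
net[5] = 21  (first piece 1, then net[4]=19)
net[6] = 34
net[7] = 39
net[8] = 46
net[9] = 48  (first piece 1, then net[8]=46)
net[10] = 54  (first piece 2, then net[8]=46)
net[11] = 58  (first piece 3, then net[8]=46)
net[12] = 67  (first piece 6, then net[6]=34)
One optimal plan: pieces 6 + 6 (1 cut) → €68 − €1 = €67.

67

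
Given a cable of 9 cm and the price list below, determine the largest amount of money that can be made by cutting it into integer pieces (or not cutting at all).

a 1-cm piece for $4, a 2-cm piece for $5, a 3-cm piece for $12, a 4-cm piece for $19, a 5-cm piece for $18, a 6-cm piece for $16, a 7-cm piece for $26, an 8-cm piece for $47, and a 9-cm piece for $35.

51

Let v[k] be the best obtainable value from length k. For each k, try every first piece i and keep the best of price[i] + v[k−i].
v[1] = 4
v[2] = 8  (first piece 1, then v[1]=4)
v[3] = 12  (first piece 1, then v[2]=8)
v[4] = 19
v[5] = 23  (first piece 1, then v[4]=19)
v[6] = 27  (first piece 1, then v[5]=23)
v[7] = 31  (first piece 1, then v[6]=27)
v[8] = 47
v[9] = 51  (first piece 1, then v[8]=47)
One optimal cutting: 8 + 1 → $47 + $4 = $51.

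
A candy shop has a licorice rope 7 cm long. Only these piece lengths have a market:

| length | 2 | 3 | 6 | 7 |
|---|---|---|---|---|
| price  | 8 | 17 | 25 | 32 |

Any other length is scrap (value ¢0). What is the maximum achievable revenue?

Consider every possible first cut. best[k] is the best of p[i]+best[k−i] over all sellable i≤k.
best[1] = 0
best[2] = 8
best[3] = 17
best[4] = 17
best[5] = 25  (first piece 2, then best[3]=17)
best[6] = 34  (first piece 3, then best[3]=17)
best[7] = 34
One optimal cutting: pieces 3 + 3 with 1 cm of scrap → ¢34.

34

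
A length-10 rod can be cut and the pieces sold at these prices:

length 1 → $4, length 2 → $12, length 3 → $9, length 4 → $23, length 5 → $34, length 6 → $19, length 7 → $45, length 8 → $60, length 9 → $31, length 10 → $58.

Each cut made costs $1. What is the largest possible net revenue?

71

Build r[k] bottom-up: r[k] = max over allowed piece i of (p[i] + r[k−i]) − 1 per cut.
r[1] = 4
r[2] = max(4+4-1, 12+0) = 12
r[3] = max(4+12-1, 12+4-1, 9+0) = 15
r[4] = max(4+15-1, 12+12-1, 9+4-1, 23+0) = 23
r[5] = max(4+23-1, 12+15-1, 9+12-1, 23+4-1, 34+0) = 34
r[6] = max(4+34-1, 12+23-1, 9+15-1, 23+12-1, 34+4-1, 19+0) = 37
r[7] = max(4+37-1, 12+34-1, 9+23-1, …, 19+4-1, 45+0) = 45
r[8] = max(4+45-1, 12+37-1, 9+34-1, …, 45+4-1, 60+0) = 60
r[9] = max(4+60-1, 12+45-1, 9+37-1, …, 60+4-1, 31+0) = 63
r[10] = max(4+63-1, 12+60-1, 9+45-1, …, 31+4-1, 58+0) = 71
One optimal plan: pieces 8 + 2 (1 cut) → $72 − $1 = $71.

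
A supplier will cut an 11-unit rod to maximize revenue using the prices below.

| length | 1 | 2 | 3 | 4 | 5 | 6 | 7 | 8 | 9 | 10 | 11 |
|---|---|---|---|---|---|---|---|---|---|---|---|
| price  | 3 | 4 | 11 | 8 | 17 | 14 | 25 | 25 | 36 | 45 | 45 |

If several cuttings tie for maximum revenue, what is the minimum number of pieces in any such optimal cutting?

Build r[k] bottom-up: r[k] = max over allowed piece i of (p[i] + r[k−i]).
r[1] = 3
r[2] = 6  (first piece 1, then r[1]=3)
r[3] = 11
r[4] = 14  (first piece 1, then r[3]=11)
r[5] = 17  (first piece 1, then r[4]=14)
r[6] = 22  (first piece 3, then r[3]=11)
r[7] = 25  (first piece 1, then r[6]=22)
r[8] = 28  (first piece 1, then r[7]=25)
r[9] = 36
r[10] = 45
r[11] = 48  (first piece 1, then r[10]=45)
Maximum revenue is €48.
Now minimize piece count subject to staying optimal: for each k, pieces[k] = 1 + min over i with p[i]+r[k−i]=r[k] of pieces[k−i].
pieces[8] = 2
pieces[9] = 1
pieces[10] = 1
pieces[11] = 2

2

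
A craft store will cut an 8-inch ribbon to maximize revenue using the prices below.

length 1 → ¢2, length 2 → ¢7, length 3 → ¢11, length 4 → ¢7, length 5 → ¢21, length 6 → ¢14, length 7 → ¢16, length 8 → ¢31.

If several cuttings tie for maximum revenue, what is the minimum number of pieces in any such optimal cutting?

2

Build r[k] bottom-up: r[k] = max over allowed piece i of (p[i] + r[k−i]).
r[1] = 2
r[2] = 7
r[3] = 11
r[4] = 14  (first piece 2, then r[2]=7)
r[5] = 21
r[6] = 23  (first piece 1, then r[5]=21)
r[7] = 28  (first piece 2, then r[5]=21)
r[8] = 32  (first piece 3, then r[5]=21)
Maximum revenue is ¢32.
Now minimize piece count subject to staying optimal: for each k, pieces[k] = 1 + min over i with p[i]+r[k−i]=r[k] of pieces[k−i].
pieces[5] = 1
pieces[6] = 2
pieces[7] = 2
pieces[8] = 2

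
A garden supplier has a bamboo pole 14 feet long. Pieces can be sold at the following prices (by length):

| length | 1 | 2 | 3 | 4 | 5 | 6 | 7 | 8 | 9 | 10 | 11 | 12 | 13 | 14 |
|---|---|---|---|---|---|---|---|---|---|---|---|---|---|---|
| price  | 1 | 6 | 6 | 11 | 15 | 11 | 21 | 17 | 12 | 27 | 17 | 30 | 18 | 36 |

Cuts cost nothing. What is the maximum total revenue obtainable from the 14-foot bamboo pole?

Consider every possible first cut. r[k] is the best of p[i]+r[k−i] over all sellable i≤k.
r[1] = 1
r[2] = max(1+1, 6+0) = 6
r[3] = max(1+6, 6+1, 6+0) = 7
r[4] = max(1+7, 6+6, 6+1, 11+0) = 12
r[5] = max(1+12, 6+7, 6+6, 11+1, 15+0) = 15
r[6] = max(1+15, 6+12, 6+7, 11+6, 15+1, 11+0) = 18
r[7] = max(1+18, 6+15, 6+12, …, 11+1, 21+0) = 21
r[8] = max(1+21, 6+18, 6+15, …, 21+1, 17+0) = 24
r[9] = max(1+24, 6+21, 6+18, …, 17+1, 12+0) = 27
r[10] = max(1+27, 6+24, 6+21, …, 12+1, 27+0) = 30
r[11] = max(1+30, 6+27, 6+24, …, 27+1, 17+0) = 33
r[12] = max(1+33, 6+30, 6+27, …, 17+1, 30+0) = 36
r[13] = max(1+36, 6+33, 6+30, …, 30+1, 18+0) = 39
r[14] = max(1+39, 6+36, 6+33, …, 18+1, 36+0) = 42
One optimal cutting: 2 + 2 + 2 + 2 + 2 + 2 + 2 → $6 + $6 + $6 + $6 + $6 + $6 + $6 = $42.

42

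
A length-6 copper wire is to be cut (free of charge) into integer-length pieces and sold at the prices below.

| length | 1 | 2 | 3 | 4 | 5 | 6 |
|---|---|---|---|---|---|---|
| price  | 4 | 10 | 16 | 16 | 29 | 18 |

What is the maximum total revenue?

Let v[k] be the best obtainable value from length k. For each k, try every first piece i and keep the best of price[i] + v[k−i].
v[1] = 4
v[2] = max(4+4, 10+0) = 10
v[3] = max(4+10, 10+4, 16+0) = 16
v[4] = max(4+16, 10+10, 16+4, 16+0) = 20
v[5] = max(4+20, 10+16, 16+10, 16+4, 29+0) = 29
v[6] = max(4+29, 10+20, 16+16, 16+10, 29+4, 18+0) = 33
One optimal cutting: 5 + 1 → €29 + €4 = €33.

33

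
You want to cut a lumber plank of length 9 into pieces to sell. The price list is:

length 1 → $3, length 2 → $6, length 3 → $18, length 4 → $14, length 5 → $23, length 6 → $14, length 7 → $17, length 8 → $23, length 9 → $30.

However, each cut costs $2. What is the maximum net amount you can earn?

Build net[k] bottom-up: net[k] = max over allowed piece i of (p[i] + net[k−i]) − 2 per cut.
net[1] = 3
net[2] = max(3+3-2, 6+0) = 6
net[3] = max(3+6-2, 6+3-2, 18+0) = 18
net[4] = max(3+18-2, 6+6-2, 18+3-2, 14+0) = 19
net[5] = max(3+19-2, 6+18-2, 18+6-2, 14+3-2, 23+0) = 23
net[6] = max(3+23-2, 6+19-2, 18+18-2, 14+6-2, 23+3-2, 14+0) = 34
net[7] = max(3+34-2, 6+23-2, 18+19-2, …, 14+3-2, 17+0) = 35
net[8] = max(3+35-2, 6+34-2, 18+23-2, …, 17+3-2, 23+0) = 39
net[9] = max(3+39-2, 6+35-2, 18+34-2, …, 23+3-2, 30+0) = 50
One optimal plan: pieces 3 + 3 + 3 (2 cuts) → $54 − $4 = $50.

50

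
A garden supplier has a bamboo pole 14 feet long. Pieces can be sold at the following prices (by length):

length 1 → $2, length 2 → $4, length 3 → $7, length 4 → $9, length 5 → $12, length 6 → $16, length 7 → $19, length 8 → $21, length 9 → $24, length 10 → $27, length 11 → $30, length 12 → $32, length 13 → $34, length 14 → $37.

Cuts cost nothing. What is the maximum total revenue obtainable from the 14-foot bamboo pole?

38

Let R[k] be the best obtainable value from length k. For each k, try every first piece i and keep the best of price[i] + R[k−i].
R[1] = 2
R[2] = max(2+2, 4+0) = 4
R[3] = max(2+4, 4+2, 7+0) = 7
R[4] = max(2+7, 4+4, 7+2, 9+0) = 9
R[5] = max(2+9, 4+7, 7+4, 9+2, 12+0) = 12
R[6] = max(2+12, 4+9, 7+7, 9+4, 12+2, 16+0) = 16
R[7] = max(2+16, 4+12, 7+9, …, 16+2, 19+0) = 19
R[8] = max(2+19, 4+16, 7+12, …, 19+2, 21+0) = 21
R[9] = max(2+21, 4+19, 7+16, …, 21+2, 24+0) = 24
R[10] = max(2+24, 4+21, 7+19, …, 24+2, 27+0) = 27
R[11] = max(2+27, 4+24, 7+21, …, 27+2, 30+0) = 30
R[12] = max(2+30, 4+27, 7+24, …, 30+2, 32+0) = 32
R[13] = max(2+32, 4+30, 7+27, …, 32+2, 34+0) = 35
R[14] = max(2+35, 4+32, 7+30, …, 34+2, 37+0) = 38
One optimal cutting: 7 + 7 → $19 + $19 = $38.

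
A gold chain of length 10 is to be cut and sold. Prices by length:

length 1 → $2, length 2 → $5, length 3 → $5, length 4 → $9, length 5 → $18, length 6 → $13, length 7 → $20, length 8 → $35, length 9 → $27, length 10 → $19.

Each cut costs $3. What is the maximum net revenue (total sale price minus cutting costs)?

37

Build r[k] bottom-up: r[k] = max over allowed piece i of (p[i] + r[k−i]) − 3 per cut.
r[1] = 2
r[2] = max(2+2-3, 5+0) = 5
r[3] = max(2+5-3, 5+2-3, 5+0) = 5
r[4] = max(2+5-3, 5+5-3, 5+2-3, 9+0) = 9
r[5] = max(2+9-3, 5+5-3, 5+5-3, 9+2-3, 18+0) = 18
r[6] = max(2+18-3, 5+9-3, 5+5-3, 9+5-3, 18+2-3, 13+0) = 17
r[7] = max(2+17-3, 5+18-3, 5+9-3, …, 13+2-3, 20+0) = 20
r[8] = max(2+20-3, 5+17-3, 5+18-3, …, 20+2-3, 35+0) = 35
r[9] = max(2+35-3, 5+20-3, 5+17-3, …, 35+2-3, 27+0) = 34
r[10] = max(2+34-3, 5+35-3, 5+20-3, …, 27+2-3, 19+0) = 37
One optimal plan: pieces 8 + 2 (1 cut) → $40 − $3 = $37.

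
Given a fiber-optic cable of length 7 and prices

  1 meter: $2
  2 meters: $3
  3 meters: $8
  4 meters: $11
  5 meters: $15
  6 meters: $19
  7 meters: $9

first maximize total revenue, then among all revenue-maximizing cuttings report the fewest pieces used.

2

Let r[k] be the best obtainable value from length k. For each k, try every first piece i and keep the best of price[i] + r[k−i].
r[1] = 2
r[2] = max(2+2, 3+0) = 4
r[3] = max(2+4, 3+2, 8+0) = 8
r[4] = max(2+8, 3+4, 8+2, 11+0) = 11
r[5] = max(2+11, 3+8, 8+4, 11+2, 15+0) = 15
r[6] = max(2+15, 3+11, 8+8, 11+4, 15+2, 19+0) = 19
r[7] = max(2+19, 3+15, 8+11, …, 19+2, 9+0) = 21
Maximum revenue is $21.
Now minimize piece count subject to staying optimal: for each k, pieces[k] = 1 + min over i with p[i]+r[k−i]=r[k] of pieces[k−i].
pieces[4] = 1
pieces[5] = 1
pieces[6] = 1
pieces[7] = 2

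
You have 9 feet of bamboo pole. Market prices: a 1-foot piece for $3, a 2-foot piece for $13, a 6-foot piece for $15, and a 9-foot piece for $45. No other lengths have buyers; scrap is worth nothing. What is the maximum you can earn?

Consider every possible first cut. f[k] is the best of p[i]+f[k−i] over all sellable i≤k.
f[1] = 3
f[2] = max(3+3, 13+0) = 13
f[3] = max(3+13, 13+3) = 16
f[4] = max(3+16, 13+13) = 26
f[5] = max(3+26, 13+16) = 29
f[6] = max(3+29, 13+26, 15+0) = 39
f[7] = max(3+39, 13+29, 15+3) = 42
f[8] = max(3+42, 13+39, 15+13) = 52
f[9] = max(3+52, 13+42, 15+16, 45+0) = 55
One optimal cutting: 2 + 2 + 2 + 2 + 1 → $55.

55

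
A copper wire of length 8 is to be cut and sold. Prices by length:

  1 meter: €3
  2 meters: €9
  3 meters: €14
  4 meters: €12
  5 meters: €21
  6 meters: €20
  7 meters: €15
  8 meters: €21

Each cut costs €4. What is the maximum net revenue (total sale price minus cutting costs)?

31

Consider every possible first cut. net[k] is the best of p[i]+net[k−i] over all sellable i≤k, charging 4 whenever i<k.
net[1] = 3
net[2] = max(3+3-4, 9+0) = 9
net[3] = max(3+9-4, 9+3-4, 14+0) = 14
net[4] = max(3+14-4, 9+9-4, 14+3-4, 12+0) = 14
net[5] = max(3+14-4, 9+14-4, 14+9-4, 12+3-4, 21+0) = 21
net[6] = max(3+21-4, 9+14-4, 14+14-4, 12+9-4, 21+3-4, 20+0) = 24
net[7] = max(3+24-4, 9+21-4, 14+14-4, …, 20+3-4, 15+0) = 26
net[8] = max(3+26-4, 9+24-4, 14+21-4, …, 15+3-4, 21+0) = 31
One optimal plan: pieces 5 + 3 (1 cut) → €35 − €4 = €31.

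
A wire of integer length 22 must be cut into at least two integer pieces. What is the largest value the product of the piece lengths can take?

Fill P[k] for k=2..22: at each k try every first piece i and multiply by the better of (k−i) uncut or P[k−i].
P[2] = 1×max(1,0) = 1×1 = 1
P[3] = max(1×2, 2×1) = 2
P[4] = max(1×3, 2×2, 3×1) = 4
P[5] = max(1×4, 2×3, 3×2, 4×1) = 6
P[6] = max(1×6, 2×4, 3×3, 4×2, 5×1) = 9
P[7] = max(1×9, 2×6, 3×4, 4×3, 5×2, 6×1) = 12
P[8] = max(1×12, 2×9, 3×6, …, 6×2, 7×1) = 18
P[9] = max(1×18, 2×12, 3×9, …, 7×2, 8×1) = 27
P[10] = max(1×27, 2×18, 3×12, …, 8×2, 9×1) = 36
P[11] = max(1×36, 2×27, 3×18, …, 9×2, 10×1) = 54
P[12] = max(1×54, 2×36, 3×27, …, 10×2, 11×1) = 81
P[13] = max(1×81, 2×54, 3×36, …, 11×2, 12×1) = 108
P[14] = max(1×108, 2×81, 3×54, …, 12×2, 13×1) = 162
P[15] = max(1×162, 2×108, 3×81, …, 13×2, 14×1) = 243
P[16] = max(1×243, 2×162, 3×108, …, 14×2, 15×1) = 324
P[17] = max(1×324, 2×243, 3×162, …, 15×2, 16×1) = 486
P[18] = max(1×486, 2×324, 3×243, …, 16×2, 17×1) = 729
P[19] = max(1×729, 2×486, 3×324, …, 17×2, 18×1) = 972
P[20] = max(1×972, 2×729, 3×486, …, 18×2, 19×1) = 1458
P[21] = max(1×1458, 2×972, 3×729, …, 19×2, 20×1) = 2187
P[22] = max(1×2187, 2×1458, 3×972, …, 20×2, 21×1) = 2916
One optimal split: 3 + 3 + 3 + 3 + 3 + 3 + 2 + 2; product 3×3×3×3×3×3×2×2 = 2916.

2916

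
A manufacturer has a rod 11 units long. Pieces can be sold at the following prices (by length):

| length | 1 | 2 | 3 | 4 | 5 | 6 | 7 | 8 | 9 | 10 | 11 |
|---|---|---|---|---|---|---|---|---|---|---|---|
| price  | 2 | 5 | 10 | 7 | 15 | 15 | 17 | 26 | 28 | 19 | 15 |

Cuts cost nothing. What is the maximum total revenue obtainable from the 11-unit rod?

36

Let r[k] be the best obtainable value from length k. For each k, try every first piece i and keep the best of price[i] + r[k−i].
r[1] = 2
r[2] = 5
r[3] = 10
r[4] = 12  (first piece 1, then r[3]=10)
r[5] = 15  (first piece 2, then r[3]=10)
r[6] = 20  (first piece 3, then r[3]=10)
r[7] = 22  (first piece 1, then r[6]=20)
r[8] = 26
r[9] = 30  (first piece 3, then r[6]=20)
r[10] = 32  (first piece 1, then r[9]=30)
r[11] = 36  (first piece 3, then r[8]=26)
One optimal cutting: 8 + 3 → $26 + $10 = $36.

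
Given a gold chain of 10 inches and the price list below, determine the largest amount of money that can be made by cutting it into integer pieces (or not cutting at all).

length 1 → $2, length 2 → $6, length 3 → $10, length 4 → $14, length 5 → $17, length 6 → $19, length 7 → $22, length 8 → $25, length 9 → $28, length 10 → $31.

Build R[k] bottom-up: R[k] = max over allowed piece i of (p[i] + R[k−i]).
R[1] = 2
R[2] = max(2+2, 6+0) = 6
R[3] = max(2+6, 6+2, 10+0) = 10
R[4] = max(2+10, 6+6, 10+2, 14+0) = 14
R[5] = max(2+14, 6+10, 10+6, 14+2, 17+0) = 17
R[6] = max(2+17, 6+14, 10+10, 14+6, 17+2, 19+0) = 20
R[7] = max(2+20, 6+17, 10+14, …, 19+2, 22+0) = 24
R[8] = max(2+24, 6+20, 10+17, …, 22+2, 25+0) = 28
R[9] = max(2+28, 6+24, 10+20, …, 25+2, 28+0) = 31
R[10] = max(2+31, 6+28, 10+24, …, 28+2, 31+0) = 34
One optimal cutting: 4 + 4 + 2 → $14 + $14 + $6 = $34.

34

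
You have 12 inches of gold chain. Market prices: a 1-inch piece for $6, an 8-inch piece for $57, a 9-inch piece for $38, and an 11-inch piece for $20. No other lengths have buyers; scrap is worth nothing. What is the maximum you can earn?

81

Consider every possible first cut. best[k] is the best of p[i]+best[k−i] over all sellable i≤k.
best[1] = 6
best[2] = 12  (first piece 1, then best[1]=6)
best[3] = 18  (first piece 1, then best[2]=12)
best[4] = 24  (first piece 1, then best[3]=18)
best[5] = 30  (first piece 1, then best[4]=24)
best[6] = 36  (first piece 1, then best[5]=30)
best[7] = 42  (first piece 1, then best[6]=36)
best[8] = 57
best[9] = 63  (first piece 1, then best[8]=57)
best[10] = 69  (first piece 1, then best[9]=63)
best[11] = 75  (first piece 1, then best[10]=69)
best[12] = 81  (first piece 1, then best[11]=75)
One optimal cutting: 8 + 1 + 1 + 1 + 1 → $81.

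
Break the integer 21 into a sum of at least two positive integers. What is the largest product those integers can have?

2187

Fill P[k] for k=2..21: at each k try every first piece i and multiply by the better of (k−i) uncut or P[k−i].
P[2] = 1*max(1,0) = 1*1 = 1
P[3] = 1*max(2,1) = 1*2 = 2
P[4] = 2*max(2,1) = 2*2 = 4
P[5] = 2*max(3,2) = 2*3 = 6
P[6] = 3*max(3,2) = 3*3 = 9
P[7] = 2*max(5,6) = 2*6 = 12
P[8] = 2*max(6,9) = 2*9 = 18
P[9] = 3*max(6,9) = 3*9 = 27
P[10] = 2*max(8,18) = 2*18 = 36
P[11] = 2*max(9,27) = 2*27 = 54
P[12] = 3*max(9,27) = 3*27 = 81
P[13] = 2*max(11,54) = 2*54 = 108
P[14] = 2*max(12,81) = 2*81 = 162
P[15] = 3*max(12,81) = 3*81 = 243
P[16] = 2*max(14,162) = 2*162 = 324
P[17] = 2*max(15,243) = 2*243 = 486
P[18] = 3*max(15,243) = 3*243 = 729
P[19] = 2*max(17,486) = 2*486 = 972
P[20] = 2*max(18,729) = 2*729 = 1458
P[21] = 3*max(18,729) = 3*729 = 2187
One optimal split: 3 + 3 + 3 + 3 + 3 + 3 + 3; product 3*3*3*3*3*3*3 = 2187.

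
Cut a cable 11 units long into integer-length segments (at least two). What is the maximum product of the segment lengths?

Fill prod[k] for k=2..11: at each k try every first piece i and multiply by the better of (k−i) uncut or prod[k−i].
Small cases: prod[2]=1, prod[3]=2.
prod[4] = 2·max(2,1) = 2·2 = 4
prod[5] = 2·max(3,2) = 2·3 = 6
prod[6] = 3·max(3,2) = 3·3 = 9
prod[7] = 2·max(5,6) = 2·6 = 12
prod[8] = 2·max(6,9) = 2·9 = 18
prod[9] = 3·max(6,9) = 3·9 = 27
prod[10] = 2·max(8,18) = 2·18 = 36
prod[11] = 2·max(9,27) = 2·27 = 54
One optimal split: 3 + 3 + 3 + 2; product 3·3·3·2 = 54.

54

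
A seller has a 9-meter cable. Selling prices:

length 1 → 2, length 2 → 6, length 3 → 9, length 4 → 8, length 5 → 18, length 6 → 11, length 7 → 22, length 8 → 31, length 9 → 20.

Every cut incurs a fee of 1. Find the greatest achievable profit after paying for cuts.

32

Build r[k] bottom-up: r[k] = max over allowed piece i of (p[i] + r[k−i]) − 1 per cut.
r[1] = 2
r[2] = 6
r[3] = 9
r[4] = 11  (first piece 2, then r[2]=6)
r[5] = 18
r[6] = 19  (first piece 1, then r[5]=18)
r[7] = 23  (first piece 2, then r[5]=18)
r[8] = 31
r[9] = 32  (first piece 1, then r[8]=31)
One optimal plan: pieces 8 + 1 (1 cut) → 33 − 1 = 32.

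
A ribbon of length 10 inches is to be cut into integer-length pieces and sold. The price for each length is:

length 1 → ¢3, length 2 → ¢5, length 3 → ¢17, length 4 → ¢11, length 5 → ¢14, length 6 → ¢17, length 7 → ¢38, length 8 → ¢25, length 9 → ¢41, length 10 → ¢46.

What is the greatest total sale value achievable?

Build r[k] bottom-up: r[k] = max over allowed piece i of (p[i] + r[k−i]).
r[1] = 3
r[2] = max(3+3, 5+0) = 6
r[3] = max(3+6, 5+3, 17+0) = 17
r[4] = max(3+17, 5+6, 17+3, 11+0) = 20
r[5] = max(3+20, 5+17, 17+6, 11+3, 14+0) = 23
r[6] = max(3+23, 5+20, 17+17, 11+6, 14+3, 17+0) = 34
r[7] = max(3+34, 5+23, 17+20, …, 17+3, 38+0) = 38
r[8] = max(3+38, 5+34, 17+23, …, 38+3, 25+0) = 41
r[9] = max(3+41, 5+38, 17+34, …, 25+3, 41+0) = 51
r[10] = max(3+51, 5+41, 17+38, …, 41+3, 46+0) = 55
One optimal cutting: 7 + 3 → ¢38 + ¢17 = ¢55.

55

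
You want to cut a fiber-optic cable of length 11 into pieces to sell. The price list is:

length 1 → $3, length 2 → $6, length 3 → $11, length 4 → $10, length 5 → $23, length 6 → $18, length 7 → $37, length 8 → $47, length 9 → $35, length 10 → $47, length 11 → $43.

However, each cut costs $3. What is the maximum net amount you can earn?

55

Build r[k] bottom-up: r[k] = max over allowed piece i of (p[i] + r[k−i]) − 3 per cut.
r[1] = 3
r[2] = max(3+3-3, 6+0) = 6
r[3] = max(3+6-3, 6+3-3, 11+0) = 11
r[4] = max(3+11-3, 6+6-3, 11+3-3, 10+0) = 11
r[5] = max(3+11-3, 6+11-3, 11+6-3, 10+3-3, 23+0) = 23
r[6] = max(3+23-3, 6+11-3, 11+11-3, 10+6-3, 23+3-3, 18+0) = 23
r[7] = max(3+23-3, 6+23-3, 11+11-3, …, 18+3-3, 37+0) = 37
r[8] = max(3+37-3, 6+23-3, 11+23-3, …, 37+3-3, 47+0) = 47
r[9] = max(3+47-3, 6+37-3, 11+23-3, …, 47+3-3, 35+0) = 47
r[10] = max(3+47-3, 6+47-3, 11+37-3, …, 35+3-3, 47+0) = 50
r[11] = max(3+50-3, 6+47-3, 11+47-3, …, 47+3-3, 43+0) = 55
One optimal plan: pieces 8 + 3 (1 cut) → $58 − $3 = $55.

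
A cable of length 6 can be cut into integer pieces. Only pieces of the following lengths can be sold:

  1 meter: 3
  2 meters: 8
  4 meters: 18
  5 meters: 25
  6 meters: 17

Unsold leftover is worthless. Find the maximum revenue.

Let r[k] be the best obtainable value from length k. For each k, try every first piece i and keep the best of price[i] + r[k−i].
r[1] = 3
r[2] = 8
r[3] = 11  (first piece 1, then r[2]=8)
r[4] = 18
r[5] = 25
r[6] = 28  (first piece 1, then r[5]=25)
One optimal cutting: 5 + 1 → 28.

28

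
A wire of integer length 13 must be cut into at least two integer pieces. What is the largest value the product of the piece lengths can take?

108

Fill f[k] for k=2..13: at each k try every first piece i and multiply by the better of (k−i) uncut or f[k−i].
f[2] = 1×max(1,0) = 1×1 = 1
f[3] = max(1×2, 2×1) = 2
f[4] = max(1×3, 2×2, 3×1) = 4
f[5] = max(1×4, 2×3, 3×2, 4×1) = 6
f[6] = max(1×6, 2×4, 3×3, 4×2, 5×1) = 9
f[7] = max(1×9, 2×6, 3×4, 4×3, 5×2, 6×1) = 12
f[8] = max(1×12, 2×9, 3×6, …, 6×2, 7×1) = 18
f[9] = max(1×18, 2×12, 3×9, …, 7×2, 8×1) = 27
f[10] = max(1×27, 2×18, 3×12, …, 8×2, 9×1) = 36
f[11] = max(1×36, 2×27, 3×18, …, 9×2, 10×1) = 54
f[12] = max(1×54, 2×36, 3×27, …, 10×2, 11×1) = 81
f[13] = max(1×81, 2×54, 3×36, …, 11×2, 12×1) = 108
One optimal split: 3 + 3 + 3 + 2 + 2; product 3×3×3×2×2 = 108.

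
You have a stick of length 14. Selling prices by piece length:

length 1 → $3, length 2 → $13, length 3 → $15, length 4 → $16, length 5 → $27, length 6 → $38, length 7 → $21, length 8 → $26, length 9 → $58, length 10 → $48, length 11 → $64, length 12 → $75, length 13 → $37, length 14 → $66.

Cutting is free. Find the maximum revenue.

Consider every possible first cut. v[k] is the best of p[i]+v[k−i] over all sellable i≤k.
v[1] = 3
v[2] = 13
v[3] = 16  (first piece 1, then v[2]=13)
v[4] = 26  (first piece 2, then v[2]=13)
v[5] = 29  (first piece 1, then v[4]=26)
v[6] = 39  (first piece 2, then v[4]=26)
v[7] = 42  (first piece 1, then v[6]=39)
v[8] = 52  (first piece 2, then v[6]=39)
v[9] = 58
v[10] = 65  (first piece 2, then v[8]=52)
v[11] = 71  (first piece 2, then v[9]=58)
v[12] = 78  (first piece 2, then v[10]=65)
v[13] = 84  (first piece 2, then v[11]=71)
v[14] = 91  (first piece 2, then v[12]=78)
One optimal cutting: 2 + 2 + 2 + 2 + 2 + 2 + 2 → $13 + $13 + $13 + $13 + $13 + $13 + $13 = $91.

91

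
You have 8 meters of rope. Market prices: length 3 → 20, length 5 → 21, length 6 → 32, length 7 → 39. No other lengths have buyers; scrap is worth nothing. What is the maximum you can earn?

Consider every possible first cut. best[k] is the best of p[i]+best[k−i] over all sellable i≤k.
best[1] = 0
best[2] = 0
best[3] = 20
best[4] = 20
best[5] = 21
best[6] = 40  (first piece 3, then best[3]=20)
best[7] = 40
best[8] = 41  (first piece 3, then best[5]=21)
One optimal cutting: 5 + 3 → 41.

41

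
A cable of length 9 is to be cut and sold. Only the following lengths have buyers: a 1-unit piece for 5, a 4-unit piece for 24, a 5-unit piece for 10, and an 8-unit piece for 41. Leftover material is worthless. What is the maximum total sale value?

Consider every possible first cut. f[k] is the best of p[i]+f[k−i] over all sellable i≤k.
f[1] = 5
f[2] = 10  (first piece 1, then f[1]=5)
f[3] = 15  (first piece 1, then f[2]=10)
f[4] = max(5+15, 24+0) = 24
f[5] = max(5+24, 24+5, 10+0) = 29
f[6] = max(5+29, 24+10, 10+5) = 34
f[7] = max(5+34, 24+15, 10+10) = 39
f[8] = max(5+39, 24+24, 10+15, 41+0) = 48
f[9] = max(5+48, 24+29, 10+24, 41+5) = 53
One optimal cutting: 4 + 4 + 1 → 53.

53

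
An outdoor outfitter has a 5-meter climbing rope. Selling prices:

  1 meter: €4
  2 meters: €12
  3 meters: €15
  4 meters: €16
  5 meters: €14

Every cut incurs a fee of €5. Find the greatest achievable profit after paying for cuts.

Build v[k] bottom-up: v[k] = max over allowed piece i of (p[i] + v[k−i]) − 5 per cut.
v[1] = 4
v[2] = max(4+4-5, 12+0) = 12
v[3] = max(4+12-5, 12+4-5, 15+0) = 15
v[4] = max(4+15-5, 12+12-5, 15+4-5, 16+0) = 19
v[5] = max(4+19-5, 12+15-5, 15+12-5, 16+4-5, 14+0) = 22
One optimal plan: pieces 3 + 2 (1 cut) → €27 − €5 = €22.

22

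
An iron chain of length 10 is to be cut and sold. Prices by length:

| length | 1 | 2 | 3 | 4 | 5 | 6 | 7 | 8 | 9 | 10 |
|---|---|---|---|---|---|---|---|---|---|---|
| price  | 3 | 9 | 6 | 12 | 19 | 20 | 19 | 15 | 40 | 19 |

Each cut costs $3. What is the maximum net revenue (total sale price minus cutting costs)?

40

Consider every possible first cut. r[k] is the best of p[i]+r[k−i] over all sellable i≤k, charging 3 whenever i<k.
r[1] = 3
r[2] = 9
r[3] = 9  (first piece 1, then r[2]=9)
r[4] = 15  (first piece 2, then r[2]=9)
r[5] = 19
r[6] = 21  (first piece 2, then r[4]=15)
r[7] = 25  (first piece 2, then r[5]=19)
r[8] = 27  (first piece 2, then r[6]=21)
r[9] = 40
r[10] = 40  (first piece 1, then r[9]=40)
One optimal plan: pieces 9 + 1 (1 cut) → $43 − $3 = $40.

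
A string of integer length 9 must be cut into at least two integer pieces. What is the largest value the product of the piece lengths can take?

Let prod[k] be the best product for length k (with at least one cut). For each first piece i, the rest contributes max(k−i, prod[k−i]).
Small cases: prod[2]=1.
prod[3] = 1×max(2,1) = 1×2 = 2
prod[4] = 2×max(2,1) = 2×2 = 4
prod[5] = 2×max(3,2) = 2×3 = 6
prod[6] = 3×max(3,2) = 3×3 = 9
prod[7] = 2×max(5,6) = 2×6 = 12
prod[8] = 2×max(6,9) = 2×9 = 18
prod[9] = 3×max(6,9) = 3×9 = 27
One optimal split: 3 + 3 + 3; product 3×3×3 = 27.

27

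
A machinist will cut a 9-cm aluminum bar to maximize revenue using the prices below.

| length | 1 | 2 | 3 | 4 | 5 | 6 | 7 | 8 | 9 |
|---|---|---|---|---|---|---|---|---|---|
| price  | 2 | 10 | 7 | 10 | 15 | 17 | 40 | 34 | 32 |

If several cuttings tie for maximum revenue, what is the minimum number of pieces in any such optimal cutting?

Let r[k] be the best obtainable value from length k. For each k, try every first piece i and keep the best of price[i] + r[k−i].
r[1] = 2
r[2] = max(2+2, 10+0) = 10
r[3] = max(2+10, 10+2, 7+0) = 12
r[4] = max(2+12, 10+10, 7+2, 10+0) = 20
r[5] = max(2+20, 10+12, 7+10, 10+2, 15+0) = 22
r[6] = max(2+22, 10+20, 7+12, 10+10, 15+2, 17+0) = 30
r[7] = max(2+30, 10+22, 7+20, …, 17+2, 40+0) = 40
r[8] = max(2+40, 10+30, 7+22, …, 40+2, 34+0) = 42
r[9] = max(2+42, 10+40, 7+30, …, 34+2, 32+0) = 50
Maximum revenue is $50.
Now minimize piece count subject to staying optimal: for each k, pieces[k] = 1 + min over i with p[i]+r[k−i]=r[k] of pieces[k−i].
pieces[6] = 3
pieces[7] = 1
pieces[8] = 2
pieces[9] = 2

2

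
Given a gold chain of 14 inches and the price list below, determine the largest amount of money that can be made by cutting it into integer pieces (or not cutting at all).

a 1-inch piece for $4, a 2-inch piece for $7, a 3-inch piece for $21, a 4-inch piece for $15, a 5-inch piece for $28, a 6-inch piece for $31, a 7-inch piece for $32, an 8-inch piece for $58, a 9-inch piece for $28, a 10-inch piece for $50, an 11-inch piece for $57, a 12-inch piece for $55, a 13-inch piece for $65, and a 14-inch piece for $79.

Consider every possible first cut. best[k] is the best of p[i]+best[k−i] over all sellable i≤k.
best[1] = 4
best[2] = 8  (first piece 1, then best[1]=4)
best[3] = 21
best[4] = 25  (first piece 1, then best[3]=21)
best[5] = 29  (first piece 1, then best[4]=25)
best[6] = 42  (first piece 3, then best[3]=21)
best[7] = 46  (first piece 1, then best[6]=42)
best[8] = 58
best[9] = 63  (first piece 3, then best[6]=42)
best[10] = 67  (first piece 1, then best[9]=63)
best[11] = 79  (first piece 3, then best[8]=58)
best[12] = 84  (first piece 3, then best[9]=63)
best[13] = 88  (first piece 1, then best[12]=84)
best[14] = 100  (first piece 3, then best[11]=79)
One optimal cutting: 8 + 3 + 3 → $58 + $21 + $21 = $100.

100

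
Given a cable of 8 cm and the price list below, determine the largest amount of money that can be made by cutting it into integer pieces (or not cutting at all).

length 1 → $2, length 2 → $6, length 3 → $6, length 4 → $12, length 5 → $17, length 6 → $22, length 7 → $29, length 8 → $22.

31

Let best[k] be the best obtainable value from length k. For each k, try every first piece i and keep the best of price[i] + best[k−i].
best[1] = 2
best[2] = 6
best[3] = 8  (first piece 1, then best[2]=6)
best[4] = 12  (first piece 2, then best[2]=6)
best[5] = 17
best[6] = 22
best[7] = 29
best[8] = 31  (first piece 1, then best[7]=29)
One optimal cutting: 7 + 1 → $29 + $2 = $31.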